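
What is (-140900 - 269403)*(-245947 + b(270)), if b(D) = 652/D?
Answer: 13623093153257/135 ≈ 1.0091e+11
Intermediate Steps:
(-140900 - 269403)*(-245947 + b(270)) = (-140900 - 269403)*(-245947 + 652/270) = -410303*(-245947 + 652*(1/270)) = -410303*(-245947 + 326/135) = -410303*(-33202519/135) = 13623093153257/135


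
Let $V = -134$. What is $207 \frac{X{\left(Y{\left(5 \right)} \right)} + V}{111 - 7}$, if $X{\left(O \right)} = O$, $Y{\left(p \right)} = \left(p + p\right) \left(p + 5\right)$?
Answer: $- \frac{3519}{52} \approx -67.673$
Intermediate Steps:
$Y{\left(p \right)} = 2 p \left(5 + p\right)$
$207 \frac{X{\left(Y{\left(5 \right)} \right)} + V}{111 - 7} = 207 \frac{2 \cdot 5 \left(5 + 5\right) - 134}{111 - 7} = 207 \frac{2 \cdot 5 \cdot 10 - 134}{104} = 207 \left(100 - 134\right) \frac{1}{104} = 207 \left(\left(-34\right) \frac{1}{104}\right) = 207 \left(- \frac{17}{52}\right) = - \frac{3519}{52}$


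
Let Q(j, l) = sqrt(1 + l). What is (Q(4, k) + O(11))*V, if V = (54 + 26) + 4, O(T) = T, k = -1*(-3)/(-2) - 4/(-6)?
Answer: 924 + 14*sqrt(6) ≈ 958.29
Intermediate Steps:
k = -5/6 (k = 3*(-1/2) - 4*(-1/6) = -3/2 + 2/3 = -5/6 ≈ -0.83333)
V = 84 (V = 80 + 4 = 84)
(Q(4, k) + O(11))*V = (sqrt(1 - 5/6) + 11)*84 = (sqrt(1/6) + 11)*84 = (sqrt(6)/6 + 11)*84 = (11 + sqrt(6)/6)*84 = 924 + 14*sqrt(6)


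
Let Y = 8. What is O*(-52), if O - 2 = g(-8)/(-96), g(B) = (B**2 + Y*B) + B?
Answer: -325/3 ≈ -108.33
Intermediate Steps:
g(B) = B**2 + 9*B (g(B) = (B**2 + 8*B) + B = B**2 + 9*B)
O = 25/12 (O = 2 - 8*(9 - 8)/(-96) = 2 - 8*1*(-1/96) = 2 - 8*(-1/96) = 2 + 1/12 = 25/12 ≈ 2.0833)
O*(-52) = (25/12)*(-52) = -325/3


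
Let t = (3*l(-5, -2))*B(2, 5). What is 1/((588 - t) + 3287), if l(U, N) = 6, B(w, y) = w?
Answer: 1/3839 ≈ 0.00026048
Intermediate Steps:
t = 36 (t = (3*6)*2 = 18*2 = 36)
1/((588 - t) + 3287) = 1/((588 - 1*36) + 3287) = 1/((588 - 36) + 3287) = 1/(552 + 3287) = 1/3839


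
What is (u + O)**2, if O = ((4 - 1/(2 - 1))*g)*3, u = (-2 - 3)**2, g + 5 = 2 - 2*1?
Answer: 400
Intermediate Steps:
g = -5 (g = -5 + (2 - 2*1) = -5 + (2 - 2) = -5 + 0 = -5)
u = 25 (u = (-5)**2 = 25)
O = -45 (O = ((4 - 1/(2 - 1))*(-5))*3 = ((4 - 1/1)*(-5))*3 = ((4 - 1*1)*(-5))*3 = ((4 - 1)*(-5))*3 = (3*(-5))*3 = -15*3 = -45)
(u + O)**2 = (25 - 45)**2 = (-20)**2 = 400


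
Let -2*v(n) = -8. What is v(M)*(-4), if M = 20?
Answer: -16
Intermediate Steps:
v(n) = 4 (v(n) = -½*(-8) = 4)
v(M)*(-4) = 4*(-4) = -16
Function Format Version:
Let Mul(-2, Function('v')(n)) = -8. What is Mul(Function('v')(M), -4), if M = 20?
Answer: -16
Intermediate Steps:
Function('v')(n) = 4 (Function('v')(n) = Mul(Rational(-1, 2), -8) = 4)
Mul(Function('v')(M), -4) = Mul(4, -4) = -16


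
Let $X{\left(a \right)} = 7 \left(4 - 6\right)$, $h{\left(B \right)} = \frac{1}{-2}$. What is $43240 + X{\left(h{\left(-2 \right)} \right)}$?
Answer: $43226$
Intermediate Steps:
$h{\left(B \right)} = - \frac{1}{2}$
$X{\left(a \right)} = -14$ ($X{\left(a \right)} = 7 \left(-2\right) = -14$)
$43240 + X{\left(h{\left(-2 \right)} \right)} = 43240 - 14 = 43226$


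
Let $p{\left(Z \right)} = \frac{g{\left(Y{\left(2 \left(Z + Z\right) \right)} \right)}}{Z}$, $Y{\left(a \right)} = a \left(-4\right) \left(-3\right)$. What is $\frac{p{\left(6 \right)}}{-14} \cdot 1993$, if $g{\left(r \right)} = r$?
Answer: $- \frac{47832}{7} \approx -6833.1$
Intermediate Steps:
$Y{\left(a \right)} = 12 a$ ($Y{\left(a \right)} = - 4 a \left(-3\right) = 12 a$)
$p{\left(Z \right)} = 48$ ($p{\left(Z \right)} = \frac{12 \cdot 2 \left(Z + Z\right)}{Z} = \frac{12 \cdot 2 \cdot 2 Z}{Z} = \frac{12 \cdot 4 Z}{Z} = \frac{48 Z}{Z} = 48$)
$\frac{p{\left(6 \right)}}{-14} \cdot 1993 = \frac{48}{-14} \cdot 1993 = 48 \left(- \frac{1}{14}\right) 1993 = \left(- \frac{24}{7}\right) 1993 = - \frac{47832}{7}$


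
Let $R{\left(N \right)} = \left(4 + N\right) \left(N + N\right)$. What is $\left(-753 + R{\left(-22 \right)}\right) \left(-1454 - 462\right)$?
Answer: $-74724$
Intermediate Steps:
$R{\left(N \right)} = 2 N \left(4 + N\right)$ ($R{\left(N \right)} = \left(4 + N\right) 2 N = 2 N \left(4 + N\right)$)
$\left(-753 + R{\left(-22 \right)}\right) \left(-1454 - 462\right) = \left(-753 + 2 \left(-22\right) \left(4 - 22\right)\right) \left(-1454 - 462\right) = \left(-753 + 2 \left(-22\right) \left(-18\right)\right) \left(-1916\right) = \left(-753 + 792\right) \left(-1916\right) = 39 \left(-1916\right) = -74724$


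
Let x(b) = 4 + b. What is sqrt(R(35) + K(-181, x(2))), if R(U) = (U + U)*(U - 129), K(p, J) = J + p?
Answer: I*sqrt(6755) ≈ 82.189*I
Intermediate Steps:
R(U) = 2*U*(-129 + U) (R(U) = (2*U)*(-129 + U) = 2*U*(-129 + U))
sqrt(R(35) + K(-181, x(2))) = sqrt(2*35*(-129 + 35) + ((4 + 2) - 181)) = sqrt(2*35*(-94) + (6 - 181)) = sqrt(-6580 - 175) = sqrt(-6755) = I*sqrt(6755)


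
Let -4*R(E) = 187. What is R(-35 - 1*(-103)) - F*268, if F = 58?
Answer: -62363/4 ≈ -15591.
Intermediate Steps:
R(E) = -187/4 (R(E) = -¼*187 = -187/4)
R(-35 - 1*(-103)) - F*268 = -187/4 - 58*268 = -187/4 - 1*15544 = -187/4 - 15544 = -62363/4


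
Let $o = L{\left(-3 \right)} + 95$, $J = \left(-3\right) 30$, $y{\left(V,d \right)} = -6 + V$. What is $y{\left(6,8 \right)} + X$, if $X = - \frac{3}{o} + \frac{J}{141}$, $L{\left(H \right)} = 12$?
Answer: $- \frac{3351}{5029} \approx -0.66634$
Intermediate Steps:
$J = -90$
$o = 107$ ($o = 12 + 95 = 107$)
$X = - \frac{3351}{5029}$ ($X = - \frac{3}{107} - \frac{90}{141} = \left(-3\right) \frac{1}{107} - \frac{30}{47} = - \frac{3}{107} - \frac{30}{47} = - \frac{3351}{5029} \approx -0.66634$)
$y{\left(6,8 \right)} + X = \left(-6 + 6\right) - \frac{3351}{5029} = 0 - \frac{3351}{5029} = - \frac{3351}{5029}$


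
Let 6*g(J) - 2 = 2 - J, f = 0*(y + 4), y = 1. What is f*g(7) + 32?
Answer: 32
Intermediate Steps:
f = 0 (f = 0*(1 + 4) = 0*5 = 0)
g(J) = ⅔ - J/6 (g(J) = ⅓ + (2 - J)/6 = ⅓ + (⅓ - J/6) = ⅔ - J/6)
f*g(7) + 32 = 0*(⅔ - ⅙*7) + 32 = 0*(⅔ - 7/6) + 32 = 0*(-½) + 32 = 0 + 32 = 32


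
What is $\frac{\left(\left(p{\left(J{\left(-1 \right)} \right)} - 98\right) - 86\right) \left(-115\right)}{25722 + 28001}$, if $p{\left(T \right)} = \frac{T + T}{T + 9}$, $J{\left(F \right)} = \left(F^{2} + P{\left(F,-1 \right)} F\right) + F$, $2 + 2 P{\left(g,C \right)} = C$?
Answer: $\frac{147890}{376061} \approx 0.39326$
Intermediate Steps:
$P{\left(g,C \right)} = -1 + \frac{C}{2}$
$J{\left(F \right)} = F^{2} - \frac{F}{2}$ ($J{\left(F \right)} = \left(F^{2} + \left(-1 + \frac{1}{2} \left(-1\right)\right) F\right) + F = \left(F^{2} + \left(-1 - \frac{1}{2}\right) F\right) + F = \left(F^{2} - \frac{3 F}{2}\right) + F = F^{2} - \frac{F}{2}$)
$p{\left(T \right)} = \frac{2 T}{9 + T}$
$\frac{\left(\left(p{\left(J{\left(-1 \right)} \right)} - 98\right) - 86\right) \left(-115\right)}{25722 + 28001} = \frac{\left(\left(\frac{2 \left(- (- \frac{1}{2} - 1)\right)}{9 - \left(- \frac{1}{2} - 1\right)} - 98\right) - 86\right) \left(-115\right)}{25722 + 28001} = \frac{\left(\left(\frac{2 \left(\left(-1\right) \left(- \frac{3}{2}\right)\right)}{9 - - \frac{3}{2}} - 98\right) - 86\right) \left(-115\right)}{53723} = \left(\left(2 \cdot \frac{3}{2} \frac{1}{9 + \frac{3}{2}} - 98\right) - 86\right) \left(-115\right) \frac{1}{53723} = \left(\left(2 \cdot \frac{3}{2} \frac{1}{\frac{21}{2}} - 98\right) - 86\right) \left(-115\right) \frac{1}{53723} = \left(\left(2 \cdot \frac{3}{2} \cdot \frac{2}{21} - 98\right) - 86\right) \left(-115\right) \frac{1}{53723} = \left(\left(\frac{2}{7} - 98\right) - 86\right) \left(-115\right) \frac{1}{53723} = \left(- \frac{684}{7} - 86\right) \left(-115\right) \frac{1}{53723} = \left(- \frac{1286}{7}\right) \left(-115\right) \frac{1}{53723} = \frac{147890}{7} \cdot \frac{1}{53723} = \frac{147890}{376061}$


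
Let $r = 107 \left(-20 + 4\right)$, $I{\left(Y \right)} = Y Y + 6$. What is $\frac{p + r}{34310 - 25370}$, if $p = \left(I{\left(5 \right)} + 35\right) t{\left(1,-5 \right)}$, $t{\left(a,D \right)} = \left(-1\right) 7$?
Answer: $- \frac{1087}{4470} \approx -0.24318$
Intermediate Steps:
$t{\left(a,D \right)} = -7$
$I{\left(Y \right)} = 6 + Y^{2}$ ($I{\left(Y \right)} = Y^{2} + 6 = 6 + Y^{2}$)
$p = -462$ ($p = \left(\left(6 + 5^{2}\right) + 35\right) \left(-7\right) = \left(\left(6 + 25\right) + 35\right) \left(-7\right) = \left(31 + 35\right) \left(-7\right) = 66 \left(-7\right) = -462$)
$r = -1712$ ($r = 107 \left(-16\right) = -1712$)
$\frac{p + r}{34310 - 25370} = \frac{-462 - 1712}{34310 - 25370} = - \frac{2174}{8940} = \left(-2174\right) \frac{1}{8940} = - \frac{1087}{4470}$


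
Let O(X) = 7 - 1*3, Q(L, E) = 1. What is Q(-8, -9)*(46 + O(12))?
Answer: 50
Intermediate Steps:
O(X) = 4 (O(X) = 7 - 3 = 4)
Q(-8, -9)*(46 + O(12)) = 1*(46 + 4) = 1*50 = 50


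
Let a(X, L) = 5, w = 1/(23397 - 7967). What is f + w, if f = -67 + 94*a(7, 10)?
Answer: 6218291/15430 ≈ 403.00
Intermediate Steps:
w = 1/15430 ≈ 6.4809e-5
f = 403 (f = -67 + 94*5 = -67 + 470 = 403)
f + w = 403 + 1/15430 = 6218291/15430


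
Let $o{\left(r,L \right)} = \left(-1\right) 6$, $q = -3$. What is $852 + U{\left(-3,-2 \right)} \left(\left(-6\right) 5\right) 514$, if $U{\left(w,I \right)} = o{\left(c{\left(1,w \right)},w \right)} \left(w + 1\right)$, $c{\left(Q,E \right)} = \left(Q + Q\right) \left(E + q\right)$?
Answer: $-184188$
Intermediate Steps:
$c{\left(Q,E \right)} = 2 Q \left(-3 + E\right)$ ($c{\left(Q,E \right)} = \left(Q + Q\right) \left(E - 3\right) = 2 Q \left(-3 + E\right)$)
$o{\left(r,L \right)} = -6$
$U{\left(w,I \right)} = -6 - 6 w$ ($U{\left(w,I \right)} = - 6 \left(w + 1\right) = - 6 \left(1 + w\right) = -6 - 6 w$)
$852 + U{\left(-3,-2 \right)} \left(\left(-6\right) 5\right) 514 = 852 + \left(-6 - -18\right) \left(\left(-6\right) 5\right) 514 = 852 + \left(-6 + 18\right) \left(-30\right) 514 = 852 + 12 \left(-30\right) 514 = 852 - 185040 = -184188$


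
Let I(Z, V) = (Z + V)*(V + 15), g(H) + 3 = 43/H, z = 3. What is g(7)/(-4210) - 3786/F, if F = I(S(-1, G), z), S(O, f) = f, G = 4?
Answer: -1328288/44205 ≈ -30.048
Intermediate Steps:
g(H) = -3 + 43/H
I(Z, V) = (15 + V)*(V + Z) (I(Z, V) = (V + Z)*(15 + V) = (15 + V)*(V + Z))
F = 126 (F = 3**2 + 15*3 + 15*4 + 3*4 = 9 + 45 + 60 + 12 = 126)
g(7)/(-4210) - 3786/F = (-3 + 43/7)/(-4210) - 3786/126 = (-3 + 43*(1/7))*(-1/4210) - 3786*1/126 = (-3 + 43/7)*(-1/4210) - 631/21 = (22/7)*(-1/4210) - 631/21 = -11/14735 - 631/21 = -1328288/44205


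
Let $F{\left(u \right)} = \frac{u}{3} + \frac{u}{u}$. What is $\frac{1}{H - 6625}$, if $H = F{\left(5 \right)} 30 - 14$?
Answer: $- \frac{1}{6559} \approx -0.00015246$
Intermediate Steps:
$F{\left(u \right)} = 1 + \frac{u}{3}$ ($F{\left(u \right)} = u \frac{1}{3} + 1 = \frac{u}{3} + 1 = 1 + \frac{u}{3}$)
$H = 66$ ($H = \left(1 + \frac{1}{3} \cdot 5\right) 30 - 14 = \left(1 + \frac{5}{3}\right) 30 - 14 = \frac{8}{3} \cdot 30 - 14 = 80 - 14 = 66$)
$\frac{1}{H - 6625} = \frac{1}{66 - 6625} = \frac{1}{-6559} = - \frac{1}{6559}$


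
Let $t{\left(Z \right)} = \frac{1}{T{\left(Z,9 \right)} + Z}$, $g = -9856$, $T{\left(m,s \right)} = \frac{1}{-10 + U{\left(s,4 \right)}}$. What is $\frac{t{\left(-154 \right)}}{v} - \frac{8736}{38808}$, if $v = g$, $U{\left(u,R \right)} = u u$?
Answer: $- \frac{72769835}{323266944} \approx -0.22511$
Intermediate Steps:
$U{\left(u,R \right)} = u^{2}$
$T{\left(m,s \right)} = \frac{1}{-10 + s^{2}}$
$v = -9856$
$t{\left(Z \right)} = \frac{1}{\frac{1}{71} + Z}$ ($t{\left(Z \right)} = \frac{1}{\frac{1}{-10 + 9^{2}} + Z} = \frac{1}{\frac{1}{-10 + 81} + Z} = \frac{1}{\frac{1}{71} + Z}$)
$\frac{t{\left(-154 \right)}}{v} - \frac{8736}{38808} = \frac{71 \frac{1}{1 + 71 \left(-154\right)}}{-9856} - \frac{8736}{38808} = \frac{71}{1 - 10934} \left(- \frac{1}{9856}\right) - \frac{52}{231} = \frac{71}{-10933} \left(- \frac{1}{9856}\right) - \frac{52}{231} = 71 \left(- \frac{1}{10933}\right) \left(- \frac{1}{9856}\right) - \frac{52}{231} = \left(- \frac{71}{10933}\right) \left(- \frac{1}{9856}\right) - \frac{52}{231} = \frac{71}{107755648} - \frac{52}{231} = - \frac{72769835}{323266944}$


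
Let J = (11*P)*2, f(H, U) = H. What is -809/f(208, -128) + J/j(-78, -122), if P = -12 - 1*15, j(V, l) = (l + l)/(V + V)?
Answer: -4867877/12688 ≈ -383.66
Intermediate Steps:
j(V, l) = l/V (j(V, l) = (2*l)/((2*V)) = (2*l)*(1/(2*V)) = l/V)
P = -27 (P = -12 - 15 = -27)
J = -594 (J = (11*(-27))*2 = -297*2 = -594)
-809/f(208, -128) + J/j(-78, -122) = -809/208 - 594/((-122/(-78))) = -809*1/208 - 594/((-122*(-1/78))) = -809/208 - 594/61/39 = -809/208 - 594*39/61 = -809/208 - 23166/61 = -4867877/12688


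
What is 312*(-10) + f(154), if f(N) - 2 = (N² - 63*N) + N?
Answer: 11050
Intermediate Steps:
f(N) = 2 + N² - 62*N (f(N) = 2 + ((N² - 63*N) + N) = 2 + (N² - 62*N) = 2 + N² - 62*N)
312*(-10) + f(154) = 312*(-10) + (2 + 154² - 62*154) = -3120 + (2 + 23716 - 9548) = -3120 + 14170 = 11050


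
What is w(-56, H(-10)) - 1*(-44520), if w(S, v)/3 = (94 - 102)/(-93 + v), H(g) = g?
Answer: 4585584/103 ≈ 44520.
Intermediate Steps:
w(S, v) = -24/(-93 + v) (w(S, v) = 3*((94 - 102)/(-93 + v)) = 3*(-8/(-93 + v)) = -24/(-93 + v))
w(-56, H(-10)) - 1*(-44520) = -24/(-93 - 10) - 1*(-44520) = -24/(-103) + 44520 = -24*(-1/103) + 44520 = 24/103 + 44520 = 4585584/103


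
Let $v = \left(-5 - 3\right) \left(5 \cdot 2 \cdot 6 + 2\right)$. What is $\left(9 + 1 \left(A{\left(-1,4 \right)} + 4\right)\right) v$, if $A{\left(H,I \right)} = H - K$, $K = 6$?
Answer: $-2976$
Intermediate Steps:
$A{\left(H,I \right)} = -6 + H$ ($A{\left(H,I \right)} = H - 6 = -6 + H$)
$v = -496$ ($v = - 8 \left(10 \cdot 6 + 2\right) = - 8 \left(60 + 2\right) = \left(-8\right) 62 = -496$)
$\left(9 + 1 \left(A{\left(-1,4 \right)} + 4\right)\right) v = \left(9 + 1 \left(\left(-6 - 1\right) + 4\right)\right) \left(-496\right) = \left(9 + 1 \left(-7 + 4\right)\right) \left(-496\right) = \left(9 + 1 \left(-3\right)\right) \left(-496\right) = \left(9 - 3\right) \left(-496\right) = 6 \left(-496\right) = -2976$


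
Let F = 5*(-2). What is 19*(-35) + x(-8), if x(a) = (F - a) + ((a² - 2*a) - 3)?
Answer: -590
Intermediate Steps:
F = -10
x(a) = -13 + a² - 3*a (x(a) = (-10 - a) + ((a² - 2*a) - 3) = (-10 - a) + (-3 + a² - 2*a) = -13 + a² - 3*a)
19*(-35) + x(-8) = 19*(-35) + (-13 + (-8)² - 3*(-8)) = -665 + (-13 + 64 + 24) = -665 + 75 = -590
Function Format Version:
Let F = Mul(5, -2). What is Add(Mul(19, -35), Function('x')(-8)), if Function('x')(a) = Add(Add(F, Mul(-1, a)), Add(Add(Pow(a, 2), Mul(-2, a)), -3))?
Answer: -590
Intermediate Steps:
F = -10
Function('x')(a) = Add(-13, Pow(a, 2), Mul(-3, a)) (Function('x')(a) = Add(Add(-10, Mul(-1, a)), Add(Add(Pow(a, 2), Mul(-2, a)), -3)) = Add(Add(-10, Mul(-1, a)), Add(-3, Pow(a, 2), Mul(-2, a))) = Add(-13, Pow(a, 2), Mul(-3, a)))
Add(Mul(19, -35), Function('x')(-8)) = Add(Mul(19, -35), Add(-13, Pow(-8, 2), Mul(-3, -8))) = Add(-665, Add(-13, 64, 24)) = Add(-665, 75) = -590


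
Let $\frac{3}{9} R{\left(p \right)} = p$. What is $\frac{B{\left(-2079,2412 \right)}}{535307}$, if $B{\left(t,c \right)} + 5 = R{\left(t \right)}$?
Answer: $- \frac{6242}{535307} \approx -0.011661$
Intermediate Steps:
$R{\left(p \right)} = 3 p$
$B{\left(t,c \right)} = -5 + 3 t$
$\frac{B{\left(-2079,2412 \right)}}{535307} = \frac{-5 + 3 \left(-2079\right)}{535307} = \left(-5 - 6237\right) \frac{1}{535307} = \left(-6242\right) \frac{1}{535307} = - \frac{6242}{535307}$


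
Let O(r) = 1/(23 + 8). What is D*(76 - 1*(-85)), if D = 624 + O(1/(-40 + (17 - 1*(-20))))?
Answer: 3114545/31 ≈ 1.0047e+5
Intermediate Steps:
O(r) = 1/31
D = 19345/31 (D = 624 + 1/31 = 19345/31 ≈ 624.03)
D*(76 - 1*(-85)) = 19345*(76 - 1*(-85))/31 = 19345*(76 + 85)/31 = (19345/31)*161 = 3114545/31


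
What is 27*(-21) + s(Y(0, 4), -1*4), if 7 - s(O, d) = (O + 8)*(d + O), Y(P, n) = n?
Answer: -560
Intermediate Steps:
s(O, d) = 7 - (8 + O)*(O + d) (s(O, d) = 7 - (O + 8)*(d + O) = 7 - (8 + O)*(O + d))
27*(-21) + s(Y(0, 4), -1*4) = 27*(-21) + (7 - 1*4² - 8*4 - (-8)*4 - 1*4*(-1*4)) = -567 + (7 - 1*16 - 32 - 8*(-4) - 1*4*(-4)) = -567 + (7 - 16 - 32 + 32 + 16) = -567 + 7 = -560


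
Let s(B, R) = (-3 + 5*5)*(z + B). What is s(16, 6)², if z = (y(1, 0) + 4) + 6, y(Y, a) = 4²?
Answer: 853776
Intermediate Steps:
y(Y, a) = 16
z = 26 (z = (16 + 4) + 6 = 20 + 6 = 26)
s(B, R) = 572 + 22*B (s(B, R) = (-3 + 5*5)*(26 + B) = (-3 + 25)*(26 + B) = 22*(26 + B) = 572 + 22*B)
s(16, 6)² = (572 + 22*16)² = (572 + 352)² = 924² = 853776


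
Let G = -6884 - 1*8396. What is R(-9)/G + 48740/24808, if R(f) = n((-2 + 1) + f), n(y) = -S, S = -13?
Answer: 93053087/47383280 ≈ 1.9638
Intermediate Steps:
n(y) = 13 (n(y) = -1*(-13) = 13)
G = -15280 (G = -6884 - 8396 = -15280)
R(f) = 13
R(-9)/G + 48740/24808 = 13/(-15280) + 48740/24808 = 13*(-1/15280) + 48740*(1/24808) = -13/15280 + 12185/6202 = 93053087/47383280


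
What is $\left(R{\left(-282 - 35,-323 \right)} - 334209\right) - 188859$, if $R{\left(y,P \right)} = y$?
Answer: $-523385$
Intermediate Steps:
$\left(R{\left(-282 - 35,-323 \right)} - 334209\right) - 188859 = \left(\left(-282 - 35\right) - 334209\right) - 188859 = \left(-317 - 334209\right) - 188859 = -334526 - 188859 = -523385$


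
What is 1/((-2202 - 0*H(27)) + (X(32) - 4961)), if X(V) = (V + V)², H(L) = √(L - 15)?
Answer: -1/3067 ≈ -0.00032605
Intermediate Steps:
H(L) = √(-15 + L)
X(V) = 4*V² (X(V) = (2*V)² = 4*V²)
1/((-2202 - 0*H(27)) + (X(32) - 4961)) = 1/((-2202 - 0*√(-15 + 27)) + (4*32² - 4961)) = 1/((-2202 - 0*√12) + (4*1024 - 4961)) = 1/((-2202 - 0*2*√3) + (4096 - 4961)) = 1/((-2202 - 1*0) - 865) = 1/((-2202 + 0) - 865) = 1/(-2202 - 865) = 1/(-3067) = -1/3067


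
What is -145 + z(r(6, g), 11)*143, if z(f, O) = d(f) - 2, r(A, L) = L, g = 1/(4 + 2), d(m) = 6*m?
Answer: -288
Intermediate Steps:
g = ⅙ (g = 1/6 = ⅙ ≈ 0.16667)
z(f, O) = -2 + 6*f (z(f, O) = 6*f - 2 = -2 + 6*f)
-145 + z(r(6, g), 11)*143 = -145 + (-2 + 6*(⅙))*143 = -145 + (-2 + 1)*143 = -145 - 1*143 = -145 - 143 = -288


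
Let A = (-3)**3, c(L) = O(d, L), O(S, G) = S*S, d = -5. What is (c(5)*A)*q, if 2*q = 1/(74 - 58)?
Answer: -675/32 ≈ -21.094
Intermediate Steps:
O(S, G) = S**2
c(L) = 25 (c(L) = (-5)**2 = 25)
q = 1/32 (q = 1/(2*(74 - 58)) = (1/2)/16 = (1/2)*(1/16) = 1/32 ≈ 0.031250)
A = -27
(c(5)*A)*q = (25*(-27))*(1/32) = -675*1/32 = -675/32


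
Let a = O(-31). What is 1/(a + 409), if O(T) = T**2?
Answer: 1/1370 ≈ 0.00072993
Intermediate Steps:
a = 961 (a = (-31)**2 = 961)
1/(a + 409) = 1/(961 + 409) = 1/1370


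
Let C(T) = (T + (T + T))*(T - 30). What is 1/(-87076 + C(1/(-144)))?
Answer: -6912/601864991 ≈ -1.1484e-5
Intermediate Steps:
C(T) = 3*T*(-30 + T) (C(T) = (T + 2*T)*(-30 + T) = (3*T)*(-30 + T) = 3*T*(-30 + T))
1/(-87076 + C(1/(-144))) = 1/(-87076 + 3*(-30 + 1/(-144))/(-144)) = 1/(-87076 + 3*(-1/144)*(-30 - 1/144)) = 1/(-87076 + 3*(-1/144)*(-4321/144)) = 1/(-87076 + 4321/6912) = 1/(-601864991/6912) = -6912/601864991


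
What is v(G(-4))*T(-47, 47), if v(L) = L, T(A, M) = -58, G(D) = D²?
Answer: -928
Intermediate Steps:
v(G(-4))*T(-47, 47) = (-4)²*(-58) = 16*(-58) = -928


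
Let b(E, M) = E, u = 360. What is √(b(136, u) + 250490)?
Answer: √250626 ≈ 500.63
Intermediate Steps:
√(b(136, u) + 250490) = √(136 + 250490) = √250626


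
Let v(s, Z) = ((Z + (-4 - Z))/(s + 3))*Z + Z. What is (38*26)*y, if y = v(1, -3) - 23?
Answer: -22724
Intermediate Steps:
v(s, Z) = Z - 4*Z/(3 + s) (v(s, Z) = (-4/(3 + s))*Z + Z = -4*Z/(3 + s) + Z = Z - 4*Z/(3 + s))
y = -23 (y = -3*(-1 + 1)/(3 + 1) - 23 = -3*0/4 - 23 = -3*1/4*0 - 23 = 0 - 23 = -23)
(38*26)*y = (38*26)*(-23) = 988*(-23) = -22724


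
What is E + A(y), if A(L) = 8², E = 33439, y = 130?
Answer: 33503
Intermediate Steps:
A(L) = 64
E + A(y) = 33439 + 64 = 33503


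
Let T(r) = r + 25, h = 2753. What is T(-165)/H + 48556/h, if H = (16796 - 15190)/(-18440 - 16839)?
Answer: 6837606558/2210659 ≈ 3093.0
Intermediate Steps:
H = -1606/35279 (H = 1606/(-35279) = 1606*(-1/35279) = -1606/35279 ≈ -0.045523)
T(r) = 25 + r
T(-165)/H + 48556/h = (25 - 165)/(-1606/35279) + 48556/2753 = -140*(-35279/1606) + 48556*(1/2753) = 2469530/803 + 48556/2753 = 6837606558/2210659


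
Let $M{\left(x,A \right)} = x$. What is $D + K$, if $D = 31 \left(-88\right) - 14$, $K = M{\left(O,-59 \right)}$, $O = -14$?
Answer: $-2756$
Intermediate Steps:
$K = -14$
$D = -2742$ ($D = -2728 - 14 = -2742$)
$D + K = -2742 - 14 = -2756$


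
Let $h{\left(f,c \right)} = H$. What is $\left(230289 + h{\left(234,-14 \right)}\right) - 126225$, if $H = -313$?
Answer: $103751$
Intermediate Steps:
$h{\left(f,c \right)} = -313$
$\left(230289 + h{\left(234,-14 \right)}\right) - 126225 = \left(230289 - 313\right) - 126225 = 229976 - 126225 = 103751$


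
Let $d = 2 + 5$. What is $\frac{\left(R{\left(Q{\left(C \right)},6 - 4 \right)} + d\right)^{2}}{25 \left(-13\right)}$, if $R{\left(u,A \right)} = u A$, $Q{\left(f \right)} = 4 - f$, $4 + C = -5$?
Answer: $- \frac{1089}{325} \approx -3.3508$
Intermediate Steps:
$C = -9$ ($C = -4 - 5 = -9$)
$d = 7$
$R{\left(u,A \right)} = A u$
$\frac{\left(R{\left(Q{\left(C \right)},6 - 4 \right)} + d\right)^{2}}{25 \left(-13\right)} = \frac{\left(\left(6 - 4\right) \left(4 - -9\right) + 7\right)^{2}}{25 \left(-13\right)} = \frac{\left(2 \left(4 + 9\right) + 7\right)^{2}}{-325} = \left(2 \cdot 13 + 7\right)^{2} \left(- \frac{1}{325}\right) = \left(26 + 7\right)^{2} \left(- \frac{1}{325}\right) = 33^{2} \left(- \frac{1}{325}\right) = 1089 \left(- \frac{1}{325}\right) = - \frac{1089}{325}$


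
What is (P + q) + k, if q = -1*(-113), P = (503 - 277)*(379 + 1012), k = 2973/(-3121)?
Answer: 981485986/3121 ≈ 3.1448e+5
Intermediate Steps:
k = -2973/3121 (k = 2973*(-1/3121) = -2973/3121 ≈ -0.95258)
P = 314366 (P = 226*1391 = 314366)
q = 113
(P + q) + k = (314366 + 113) - 2973/3121 = 314479 - 2973/3121 = 981485986/3121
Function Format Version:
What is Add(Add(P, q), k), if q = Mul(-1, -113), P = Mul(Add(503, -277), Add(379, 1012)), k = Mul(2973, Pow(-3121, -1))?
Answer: Rational(981485986, 3121) ≈ 3.1448e+5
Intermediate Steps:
k = Rational(-2973, 3121) (k = Mul(2973, Rational(-1, 3121)) = Rational(-2973, 3121) ≈ -0.95258)
P = 314366 (P = Mul(226, 1391) = 314366)
q = 113
Add(Add(P, q), k) = Add(Add(314366, 113), Rational(-2973, 3121)) = Add(314479, Rational(-2973, 3121)) = Rational(981485986, 3121)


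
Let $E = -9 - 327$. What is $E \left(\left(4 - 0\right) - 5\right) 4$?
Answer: $1344$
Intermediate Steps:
$E = -336$
$E \left(\left(4 - 0\right) - 5\right) 4 = - 336 \left(\left(4 - 0\right) - 5\right) 4 = - 336 \left(\left(4 + 0\right) - 5\right) 4 = - 336 \left(4 - 5\right) 4 = - 336 \left(\left(-1\right) 4\right) = \left(-336\right) \left(-4\right) = 1344$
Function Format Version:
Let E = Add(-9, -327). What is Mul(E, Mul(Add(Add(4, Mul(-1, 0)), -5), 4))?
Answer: 1344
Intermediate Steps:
E = -336
Mul(E, Mul(Add(Add(4, Mul(-1, 0)), -5), 4)) = Mul(-336, Mul(Add(Add(4, Mul(-1, 0)), -5), 4)) = Mul(-336, Mul(Add(Add(4, 0), -5), 4)) = Mul(-336, Mul(Add(4, -5), 4)) = Mul(-336, Mul(-1, 4)) = Mul(-336, -4) = 1344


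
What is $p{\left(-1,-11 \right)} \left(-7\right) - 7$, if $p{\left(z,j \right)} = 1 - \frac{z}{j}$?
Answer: $- \frac{147}{11} \approx -13.364$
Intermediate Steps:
$p{\left(z,j \right)} = 1 - \frac{z}{j}$
$p{\left(-1,-11 \right)} \left(-7\right) - 7 = \frac{-11 - -1}{-11} \left(-7\right) - 7 = - \frac{-11 + 1}{11} \left(-7\right) - 7 = \left(- \frac{1}{11}\right) \left(-10\right) \left(-7\right) - 7 = \frac{10}{11} \left(-7\right) - 7 = - \frac{70}{11} - 7 = - \frac{147}{11}$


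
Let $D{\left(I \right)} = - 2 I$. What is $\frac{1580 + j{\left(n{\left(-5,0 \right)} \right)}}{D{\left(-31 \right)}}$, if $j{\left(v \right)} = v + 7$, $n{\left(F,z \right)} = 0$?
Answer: $\frac{1587}{62} \approx 25.597$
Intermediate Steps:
$j{\left(v \right)} = 7 + v$
$\frac{1580 + j{\left(n{\left(-5,0 \right)} \right)}}{D{\left(-31 \right)}} = \frac{1580 + \left(7 + 0\right)}{\left(-2\right) \left(-31\right)} = \frac{1580 + 7}{62} = 1587 \cdot \frac{1}{62} = \frac{1587}{62}$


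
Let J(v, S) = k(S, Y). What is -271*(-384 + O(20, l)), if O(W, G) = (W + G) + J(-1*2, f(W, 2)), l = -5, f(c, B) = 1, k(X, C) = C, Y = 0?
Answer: 99999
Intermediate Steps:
J(v, S) = 0
O(W, G) = G + W (O(W, G) = (W + G) + 0 = (G + W) + 0 = G + W)
-271*(-384 + O(20, l)) = -271*(-384 + (-5 + 20)) = -271*(-384 + 15) = -271*(-369) = 99999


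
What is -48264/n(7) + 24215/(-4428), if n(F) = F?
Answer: -213882497/30996 ≈ -6900.3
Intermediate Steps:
-48264/n(7) + 24215/(-4428) = -48264/7 + 24215/(-4428) = -48264*⅐ + 24215*(-1/4428) = -48264/7 - 24215/4428 = -213882497/30996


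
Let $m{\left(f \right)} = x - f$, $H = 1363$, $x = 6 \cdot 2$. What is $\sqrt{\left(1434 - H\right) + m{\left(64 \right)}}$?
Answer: $\sqrt{19} \approx 4.3589$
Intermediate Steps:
$x = 12$
$m{\left(f \right)} = 12 - f$
$\sqrt{\left(1434 - H\right) + m{\left(64 \right)}} = \sqrt{\left(1434 - 1363\right) + \left(12 - 64\right)} = \sqrt{71 - 52} = \sqrt{19}$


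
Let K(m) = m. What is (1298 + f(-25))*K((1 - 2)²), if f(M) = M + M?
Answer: 1248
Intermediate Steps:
f(M) = 2*M
(1298 + f(-25))*K((1 - 2)²) = (1298 + 2*(-25))*(1 - 2)² = (1298 - 50)*(-1)² = 1248*1 = 1248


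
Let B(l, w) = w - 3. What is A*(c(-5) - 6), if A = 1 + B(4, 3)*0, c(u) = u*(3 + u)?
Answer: 4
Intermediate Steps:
B(l, w) = -3 + w
A = 1 (A = 1 + (-3 + 3)*0 = 1 + 0*0 = 1 + 0 = 1)
A*(c(-5) - 6) = 1*(-5*(3 - 5) - 6) = 1*(-5*(-2) - 6) = 1*(10 - 6) = 1*4 = 4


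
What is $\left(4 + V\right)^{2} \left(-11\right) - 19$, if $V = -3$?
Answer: $-30$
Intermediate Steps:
$\left(4 + V\right)^{2} \left(-11\right) - 19 = \left(4 - 3\right)^{2} \left(-11\right) - 19 = 1^{2} \left(-11\right) - 19 = 1 \left(-11\right) - 19 = -11 - 19 = -30$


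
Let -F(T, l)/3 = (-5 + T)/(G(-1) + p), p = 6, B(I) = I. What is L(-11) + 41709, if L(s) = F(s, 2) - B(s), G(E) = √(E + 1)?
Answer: 41728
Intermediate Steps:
G(E) = √(1 + E)
F(T, l) = 5/2 - T/2 (F(T, l) = -3*(-5 + T)/(√(1 - 1) + 6) = -3*(-5 + T)/(√0 + 6) = -3*(-5 + T)/(0 + 6) = -3*(-5 + T)/6 = -3*(-⅚ + T/6) = 5/2 - T/2)
L(s) = 5/2 - 3*s/2 (L(s) = (5/2 - s/2) - s = 5/2 - 3*s/2)
L(-11) + 41709 = (5/2 - 3/2*(-11)) + 41709 = (5/2 + 33/2) + 41709 = 19 + 41709 = 41728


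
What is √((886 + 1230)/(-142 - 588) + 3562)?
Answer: 8*√7408770/365 ≈ 59.658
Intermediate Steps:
√((886 + 1230)/(-142 - 588) + 3562) = √(2116/(-730) + 3562) = √(2116*(-1/730) + 3562) = √(-1058/365 + 3562) = √(1299072/365) = 8*√7408770/365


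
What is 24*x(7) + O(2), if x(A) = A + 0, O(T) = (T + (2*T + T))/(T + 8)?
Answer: 844/5 ≈ 168.80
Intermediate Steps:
O(T) = 4*T/(8 + T) (O(T) = (T + 3*T)/(8 + T) = (4*T)/(8 + T) = 4*T/(8 + T))
x(A) = A
24*x(7) + O(2) = 24*7 + 4*2/(8 + 2) = 168 + 4*2/10 = 168 + 4*2*(1/10) = 168 + 4/5 = 844/5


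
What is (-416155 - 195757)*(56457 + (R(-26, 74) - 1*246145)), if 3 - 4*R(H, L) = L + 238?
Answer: 116119633658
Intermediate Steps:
R(H, L) = -235/4 - L/4 (R(H, L) = 3/4 - (L + 238)/4 = 3/4 - (238 + L)/4 = 3/4 + (-119/2 - L/4) = -235/4 - L/4)
(-416155 - 195757)*(56457 + (R(-26, 74) - 1*246145)) = (-416155 - 195757)*(56457 + ((-235/4 - 1/4*74) - 1*246145)) = -611912*(56457 + ((-235/4 - 37/2) - 246145)) = -611912*(56457 + (-309/4 - 246145)) = -611912*(56457 - 984889/4) = -611912*(-759061/4) = 116119633658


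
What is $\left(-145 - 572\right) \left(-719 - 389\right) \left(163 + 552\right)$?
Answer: $568021740$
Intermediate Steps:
$\left(-145 - 572\right) \left(-719 - 389\right) \left(163 + 552\right) = - 717 \left(\left(-1108\right) 715\right) = \left(-717\right) \left(-792220\right) = 568021740$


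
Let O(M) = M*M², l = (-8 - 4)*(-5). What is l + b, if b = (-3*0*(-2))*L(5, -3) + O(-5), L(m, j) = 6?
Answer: -65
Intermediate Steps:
l = 60 (l = -12*(-5) = 60)
O(M) = M³
b = -125 (b = (-3*0*(-2))*6 + (-5)³ = (0*(-2))*6 - 125 = 0*6 - 125 = 0 - 125 = -125)
l + b = 60 - 125 = -65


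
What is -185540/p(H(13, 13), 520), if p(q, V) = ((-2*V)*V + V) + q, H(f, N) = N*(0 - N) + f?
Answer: 46385/135109 ≈ 0.34332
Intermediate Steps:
H(f, N) = f - N² (H(f, N) = N*(-N) + f = -N² + f = f - N²)
p(q, V) = V + q - 2*V² (p(q, V) = (-2*V² + V) + q = (V - 2*V²) + q = V + q - 2*V²)
-185540/p(H(13, 13), 520) = -185540/(520 + (13 - 1*13²) - 2*520²) = -185540/(520 + (13 - 1*169) - 2*270400) = -185540/(520 + (13 - 169) - 540800) = -185540/(520 - 156 - 540800) = -185540/(-540436) = -185540*(-1/540436) = 46385/135109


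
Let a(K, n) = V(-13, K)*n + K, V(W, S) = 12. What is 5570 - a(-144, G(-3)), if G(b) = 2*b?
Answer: 5786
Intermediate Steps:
a(K, n) = K + 12*n (a(K, n) = 12*n + K = K + 12*n)
5570 - a(-144, G(-3)) = 5570 - (-144 + 12*(2*(-3))) = 5570 - (-144 + 12*(-6)) = 5570 - (-144 - 72) = 5570 - 1*(-216) = 5570 + 216 = 5786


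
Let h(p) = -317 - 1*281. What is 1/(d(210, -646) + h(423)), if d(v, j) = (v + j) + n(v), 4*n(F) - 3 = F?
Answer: -4/3923 ≈ -0.0010196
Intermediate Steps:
n(F) = ¾ + F/4
h(p) = -598 (h(p) = -317 - 281 = -598)
d(v, j) = ¾ + j + 5*v/4 (d(v, j) = (v + j) + (¾ + v/4) = (j + v) + (¾ + v/4) = ¾ + j + 5*v/4)
1/(d(210, -646) + h(423)) = 1/((¾ - 646 + (5/4)*210) - 598) = 1/((¾ - 646 + 525/2) - 598) = 1/(-1531/4 - 598) = 1/(-3923/4) = -4/3923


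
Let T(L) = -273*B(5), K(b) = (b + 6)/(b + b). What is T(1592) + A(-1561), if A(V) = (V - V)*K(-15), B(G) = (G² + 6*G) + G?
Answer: -16380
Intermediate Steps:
K(b) = (6 + b)/(2*b) (K(b) = (6 + b)/((2*b)) = (6 + b)*(1/(2*b)) = (6 + b)/(2*b))
B(G) = G² + 7*G
T(L) = -16380 (T(L) = -1365*(7 + 5) = -1365*12 = -273*60 = -16380)
A(V) = 0 (A(V) = (V - V)*((½)*(6 - 15)/(-15)) = 0*((½)*(-1/15)*(-9)) = 0*(3/10) = 0)
T(1592) + A(-1561) = -16380 + 0 = -16380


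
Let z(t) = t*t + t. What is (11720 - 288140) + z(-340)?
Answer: -161160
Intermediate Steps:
z(t) = t + t² (z(t) = t² + t = t + t²)
(11720 - 288140) + z(-340) = (11720 - 288140) - 340*(1 - 340) = -276420 - 340*(-339) = -276420 + 115260 = -161160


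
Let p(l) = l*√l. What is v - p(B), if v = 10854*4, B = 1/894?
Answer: 43416 - √894/799236 ≈ 43416.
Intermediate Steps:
B = 1/894 ≈ 0.0011186
p(l) = l^(3/2)
v = 43416
v - p(B) = 43416 - (1/894)^(3/2) = 43416 - √894/799236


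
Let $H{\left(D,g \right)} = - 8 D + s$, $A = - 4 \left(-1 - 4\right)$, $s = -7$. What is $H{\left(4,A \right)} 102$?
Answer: $-3978$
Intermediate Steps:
$A = 20$ ($A = \left(-4\right) \left(-5\right) = 20$)
$H{\left(D,g \right)} = -7 - 8 D$ ($H{\left(D,g \right)} = - 8 D - 7 = -7 - 8 D$)
$H{\left(4,A \right)} 102 = \left(-7 - 32\right) 102 = \left(-39\right) 102 = -3978$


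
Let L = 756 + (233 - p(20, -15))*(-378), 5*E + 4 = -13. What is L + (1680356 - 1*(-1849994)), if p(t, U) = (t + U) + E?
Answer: 17218184/5 ≈ 3.4436e+6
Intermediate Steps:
E = -17/5 (E = -⅘ + (⅕)*(-13) = -⅘ - 13/5 = -17/5 ≈ -3.4000)
p(t, U) = -17/5 + U + t (p(t, U) = (t + U) - 17/5 = (U + t) - 17/5 = -17/5 + U + t)
L = -433566/5 (L = 756 + (233 - (-17/5 - 15 + 20))*(-378) = 756 + (233 - 1*8/5)*(-378) = 756 + (233 - 8/5)*(-378) = 756 + (1157/5)*(-378) = 756 - 437346/5 = -433566/5 ≈ -86713.)
L + (1680356 - 1*(-1849994)) = -433566/5 + (1680356 - 1*(-1849994)) = -433566/5 + (1680356 + 1849994) = -433566/5 + 3530350 = 17218184/5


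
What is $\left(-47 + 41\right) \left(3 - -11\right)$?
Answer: $-84$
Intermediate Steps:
$\left(-47 + 41\right) \left(3 - -11\right) = - 6 \left(3 + 11\right) = \left(-6\right) 14 = -84$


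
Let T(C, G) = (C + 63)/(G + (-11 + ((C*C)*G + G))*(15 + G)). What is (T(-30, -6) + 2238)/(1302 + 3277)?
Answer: 36374203/74422487 ≈ 0.48875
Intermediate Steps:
T(C, G) = (63 + C)/(G + (15 + G)*(-11 + G + G*C**2)) (T(C, G) = (63 + C)/(G + (-11 + (C**2*G + G))*(15 + G)) = (63 + C)/(G + (-11 + (G*C**2 + G))*(15 + G)) = (63 + C)/(G + (-11 + (G + G*C**2))*(15 + G)) = (63 + C)/(G + (-11 + G + G*C**2)*(15 + G)) = (63 + C)/(G + (15 + G)*(-11 + G + G*C**2)))
(T(-30, -6) + 2238)/(1302 + 3277) = ((63 - 30)/(-165 + (-6)**2 + 5*(-6) + (-30)**2*(-6)**2 + 15*(-6)*(-30)**2) + 2238)/(1302 + 3277) = (33/(-165 + 36 - 30 + 900*36 + 15*(-6)*900) + 2238)/4579 = (33/(-165 + 36 - 30 + 32400 - 81000) + 2238)*(1/4579) = (33/(-48759) + 2238)*(1/4579) = (-1/48759*33 + 2238)*(1/4579) = (-11/16253 + 2238)*(1/4579) = (36374203/16253)*(1/4579) = 36374203/74422487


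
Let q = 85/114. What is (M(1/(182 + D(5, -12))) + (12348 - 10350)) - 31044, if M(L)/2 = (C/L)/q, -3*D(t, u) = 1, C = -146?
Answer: -1703246/17 ≈ -1.0019e+5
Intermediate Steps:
D(t, u) = -⅓ (D(t, u) = -⅓*1 = -⅓)
q = 85/114 (q = 85*(1/114) = 85/114 ≈ 0.74561)
M(L) = -33288/(85*L) (M(L) = 2*((-146/L)/(85/114)) = 2*(-146/L*(114/85)) = 2*(-16644/(85*L)) = -33288/(85*L))
(M(1/(182 + D(5, -12))) + (12348 - 10350)) - 31044 = (-33288/(85*(1/(182 - ⅓))) + (12348 - 10350)) - 31044 = (-33288/(85*(1/(545/3))) + 1998) - 31044 = (-33288/(85*3/545) + 1998) - 31044 = (-33288/85*545/3 + 1998) - 31044 = (-1209464/17 + 1998) - 31044 = -1175498/17 - 31044 = -1703246/17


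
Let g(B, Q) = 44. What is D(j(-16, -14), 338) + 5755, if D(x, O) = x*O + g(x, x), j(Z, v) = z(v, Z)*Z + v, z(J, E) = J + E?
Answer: 163307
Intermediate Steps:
z(J, E) = E + J
j(Z, v) = v + Z*(Z + v) (j(Z, v) = (Z + v)*Z + v = Z*(Z + v) + v = v + Z*(Z + v))
D(x, O) = 44 + O*x (D(x, O) = x*O + 44 = O*x + 44 = 44 + O*x)
D(j(-16, -14), 338) + 5755 = (44 + 338*(-14 - 16*(-16 - 14))) + 5755 = (44 + 338*(-14 - 16*(-30))) + 5755 = (44 + 338*(-14 + 480)) + 5755 = (44 + 338*466) + 5755 = (44 + 157508) + 5755 = 157552 + 5755 = 163307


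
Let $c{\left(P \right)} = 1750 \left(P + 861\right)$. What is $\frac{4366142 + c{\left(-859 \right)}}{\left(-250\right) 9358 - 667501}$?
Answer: $- \frac{4369642}{3007001} \approx -1.4532$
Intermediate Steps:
$c{\left(P \right)} = 1506750 + 1750 P$ ($c{\left(P \right)} = 1750 \left(861 + P\right) = 1506750 + 1750 P$)
$\frac{4366142 + c{\left(-859 \right)}}{\left(-250\right) 9358 - 667501} = \frac{4366142 + \left(1506750 + 1750 \left(-859\right)\right)}{\left(-250\right) 9358 - 667501} = \frac{4366142 + \left(1506750 - 1503250\right)}{-2339500 - 667501} = \frac{4366142 + 3500}{-3007001} = 4369642 \left(- \frac{1}{3007001}\right) = - \frac{4369642}{3007001}$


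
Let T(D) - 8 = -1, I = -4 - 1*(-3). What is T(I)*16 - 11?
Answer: 101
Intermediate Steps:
I = -1 (I = -4 + 3 = -1)
T(D) = 7 (T(D) = 8 - 1 = 7)
T(I)*16 - 11 = 7*16 - 11 = 112 - 11 = 101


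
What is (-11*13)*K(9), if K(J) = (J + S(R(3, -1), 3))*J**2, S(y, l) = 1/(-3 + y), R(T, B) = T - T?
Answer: -100386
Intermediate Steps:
R(T, B) = 0
K(J) = J**2*(-1/3 + J) (K(J) = (J + 1/(-3 + 0))*J**2 = (J + 1/(-3))*J**2 = (J - 1/3)*J**2 = (-1/3 + J)*J**2 = J**2*(-1/3 + J))
(-11*13)*K(9) = (-11*13)*(9**2*(-1/3 + 9)) = -11583*26/3 = -143*702 = -100386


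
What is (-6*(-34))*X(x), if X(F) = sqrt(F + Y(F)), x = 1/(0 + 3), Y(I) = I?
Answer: 68*sqrt(6) ≈ 166.57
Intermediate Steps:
x = 1/3 ≈ 0.33333
X(F) = sqrt(2)*sqrt(F) (X(F) = sqrt(F + F) = sqrt(2*F) = sqrt(2)*sqrt(F))
(-6*(-34))*X(x) = (-6*(-34))*(sqrt(2)*sqrt(1/3)) = 204*(sqrt(2)*(sqrt(3)/3)) = 204*(sqrt(6)/3) = 68*sqrt(6)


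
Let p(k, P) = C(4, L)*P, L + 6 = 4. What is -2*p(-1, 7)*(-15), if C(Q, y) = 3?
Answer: 630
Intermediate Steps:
L = -2 (L = -6 + 4 = -2)
p(k, P) = 3*P
-2*p(-1, 7)*(-15) = -6*7*(-15) = -2*21*(-15) = -42*(-15) = 630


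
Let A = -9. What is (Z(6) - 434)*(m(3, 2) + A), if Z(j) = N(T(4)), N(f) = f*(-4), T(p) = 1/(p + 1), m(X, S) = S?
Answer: 15218/5 ≈ 3043.6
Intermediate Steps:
T(p) = 1/(1 + p)
N(f) = -4*f
Z(j) = -⅘ (Z(j) = -4/(1 + 4) = -4/5 = -4*⅕ = -⅘)
(Z(6) - 434)*(m(3, 2) + A) = (-⅘ - 434)*(2 - 9) = -2174/5*(-7) = 15218/5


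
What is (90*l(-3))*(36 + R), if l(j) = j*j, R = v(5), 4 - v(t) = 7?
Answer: 26730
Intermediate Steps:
v(t) = -3 (v(t) = 4 - 1*7 = 4 - 7 = -3)
R = -3
l(j) = j**2
(90*l(-3))*(36 + R) = (90*(-3)**2)*(36 - 3) = (90*9)*33 = 810*33 = 26730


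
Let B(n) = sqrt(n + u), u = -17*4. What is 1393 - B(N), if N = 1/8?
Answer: 1393 - I*sqrt(1086)/4 ≈ 1393.0 - 8.2386*I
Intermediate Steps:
N = 1/8 ≈ 0.12500
u = -68
B(n) = sqrt(-68 + n) (B(n) = sqrt(n - 68) = sqrt(-68 + n))
1393 - B(N) = 1393 - sqrt(-68 + 1/8) = 1393 - sqrt(-543/8) = 1393 - I*sqrt(1086)/4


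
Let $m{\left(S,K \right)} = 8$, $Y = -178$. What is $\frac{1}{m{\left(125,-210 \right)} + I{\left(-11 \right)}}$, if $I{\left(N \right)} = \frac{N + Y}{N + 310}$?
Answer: $\frac{299}{2203} \approx 0.13572$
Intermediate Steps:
$I{\left(N \right)} = \frac{-178 + N}{310 + N}$ ($I{\left(N \right)} = \frac{N - 178}{N + 310} = \frac{-178 + N}{310 + N}$)
$\frac{1}{m{\left(125,-210 \right)} + I{\left(-11 \right)}} = \frac{1}{8 + \frac{-178 - 11}{310 - 11}} = \frac{1}{8 + \frac{1}{299} \left(-189\right)} = \frac{1}{8 - \frac{189}{299}} = \frac{1}{\frac{2203}{299}} = \frac{299}{2203}$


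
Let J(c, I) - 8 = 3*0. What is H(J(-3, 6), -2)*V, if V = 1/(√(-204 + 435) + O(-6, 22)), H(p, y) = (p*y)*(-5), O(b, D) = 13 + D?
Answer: 200/71 - 40*√231/497 ≈ 1.5937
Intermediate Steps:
J(c, I) = 8 (J(c, I) = 8 + 3*0 = 8 + 0 = 8)
H(p, y) = -5*p*y
V = 1/(35 + √231) (V = 1/(√(-204 + 435) + (13 + 22)) = 1/(√231 + 35) = 1/(35 + √231) ≈ 0.019921)
H(J(-3, 6), -2)*V = (-5*8*(-2))*(5/142 - √231/994) = 80*(5/142 - √231/994) = 200/71 - 40*√231/497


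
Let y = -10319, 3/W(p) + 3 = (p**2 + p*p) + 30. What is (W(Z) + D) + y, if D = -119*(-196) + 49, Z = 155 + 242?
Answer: 4115208233/315245 ≈ 13054.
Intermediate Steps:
Z = 397
W(p) = 3/(27 + 2*p**2) (W(p) = 3/(-3 + ((p**2 + p*p) + 30)) = 3/(-3 + ((p**2 + p**2) + 30)) = 3/(-3 + (2*p**2 + 30)) = 3/(-3 + (30 + 2*p**2)) = 3/(27 + 2*p**2))
D = 23373 (D = 23324 + 49 = 23373)
(W(Z) + D) + y = (3/(27 + 2*397**2) + 23373) - 10319 = (3/(27 + 2*157609) + 23373) - 10319 = (3/(27 + 315218) + 23373) - 10319 = (3/315245 + 23373) - 10319 = 7368221388/315245 - 10319 = 4115208233/315245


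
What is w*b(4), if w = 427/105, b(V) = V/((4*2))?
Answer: 61/30 ≈ 2.0333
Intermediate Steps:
b(V) = V/8
w = 61/15 (w = 427*(1/105) = 61/15 ≈ 4.0667)
w*b(4) = 61*((⅛)*4)/15 = (61/15)*(½) = 61/30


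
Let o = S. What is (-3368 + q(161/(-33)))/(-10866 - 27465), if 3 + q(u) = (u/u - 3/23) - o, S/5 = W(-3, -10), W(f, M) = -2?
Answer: 8587/97957 ≈ 0.087661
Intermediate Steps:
S = -10 (S = 5*(-2) = -10)
o = -10
q(u) = 181/23 (q(u) = -3 + ((u/u - 3/23) - 1*(-10)) = -3 + ((1 - 3*1/23) + 10) = -3 + ((1 - 3/23) + 10) = -3 + (20/23 + 10) = -3 + 250/23 = 181/23)
(-3368 + q(161/(-33)))/(-10866 - 27465) = (-3368 + 181/23)/(-10866 - 27465) = -77283/23/(-38331) = -77283/23*(-1/38331) = 8587/97957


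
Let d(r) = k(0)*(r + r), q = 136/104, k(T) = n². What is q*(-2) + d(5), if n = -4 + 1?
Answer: 1136/13 ≈ 87.385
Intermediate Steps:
n = -3
k(T) = 9 (k(T) = (-3)² = 9)
q = 17/13 (q = 136*(1/104) = 17/13 ≈ 1.3077)
d(r) = 18*r (d(r) = 9*(r + r) = 9*(2*r) = 18*r)
q*(-2) + d(5) = (17/13)*(-2) + 18*5 = -34/13 + 90 = 1136/13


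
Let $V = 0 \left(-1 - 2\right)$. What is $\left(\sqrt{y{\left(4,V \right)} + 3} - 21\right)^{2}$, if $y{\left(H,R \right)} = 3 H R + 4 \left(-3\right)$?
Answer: $432 - 126 i \approx 432.0 - 126.0 i$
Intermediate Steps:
$V = 0$ ($V = 0 \left(-3\right) = 0$)
$y{\left(H,R \right)} = -12 + 3 H R$ ($y{\left(H,R \right)} = 3 H R - 12 = -12 + 3 H R$)
$\left(\sqrt{y{\left(4,V \right)} + 3} - 21\right)^{2} = \left(\sqrt{\left(-12 + 3 \cdot 4 \cdot 0\right) + 3} - 21\right)^{2} = \left(\sqrt{\left(-12 + 0\right) + 3} - 21\right)^{2} = \left(\sqrt{-12 + 3} - 21\right)^{2} = \left(\sqrt{-9} - 21\right)^{2} = \left(3 i - 21\right)^{2} = \left(-21 + 3 i\right)^{2}$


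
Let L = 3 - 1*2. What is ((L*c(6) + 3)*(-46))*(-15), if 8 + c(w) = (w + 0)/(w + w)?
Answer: -3105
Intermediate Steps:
c(w) = -15/2 (c(w) = -8 + (w + 0)/(w + w) = -8 + w/((2*w)) = -8 + w*(1/(2*w)) = -8 + 1/2 = -15/2)
L = 1 (L = 3 - 2 = 1)
((L*c(6) + 3)*(-46))*(-15) = ((1*(-15/2) + 3)*(-46))*(-15) = ((-15/2 + 3)*(-46))*(-15) = -9/2*(-46)*(-15) = 207*(-15) = -3105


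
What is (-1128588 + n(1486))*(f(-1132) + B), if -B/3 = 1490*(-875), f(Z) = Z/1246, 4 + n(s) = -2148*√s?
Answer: -2750049362796928/623 - 5234049179232*√1486/623 ≈ -4.7381e+12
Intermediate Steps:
n(s) = -4 - 2148*√s
f(Z) = Z/1246 (f(Z) = Z*(1/1246) = Z/1246)
B = 3911250 (B = -4470*(-875) = -3*(-1303750) = 3911250)
(-1128588 + n(1486))*(f(-1132) + B) = (-1128588 + (-4 - 2148*√1486))*((1/1246)*(-1132) + 3911250) = (-1128592 - 2148*√1486)*(-566/623 + 3911250) = (-1128592 - 2148*√1486)*(2436708184/623) = -2750049362796928/623 - 5234049179232*√1486/623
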